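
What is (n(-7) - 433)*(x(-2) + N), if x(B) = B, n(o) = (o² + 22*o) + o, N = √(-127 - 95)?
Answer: 1090 - 545*I*√222 ≈ 1090.0 - 8120.3*I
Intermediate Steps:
N = I*√222 (N = √(-222) = I*√222 ≈ 14.9*I)
n(o) = o² + 23*o
(n(-7) - 433)*(x(-2) + N) = (-7*(23 - 7) - 433)*(-2 + I*√222) = (-7*16 - 433)*(-2 + I*√222) = (-112 - 433)*(-2 + I*√222) = -545*(-2 + I*√222) = 1090 - 545*I*√222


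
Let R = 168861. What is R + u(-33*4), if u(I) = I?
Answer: 168729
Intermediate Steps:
R + u(-33*4) = 168861 - 33*4 = 168861 - 132 = 168729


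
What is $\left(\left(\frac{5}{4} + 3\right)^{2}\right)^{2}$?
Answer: $\frac{83521}{256} \approx 326.25$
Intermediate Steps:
$\left(\left(\frac{5}{4} + 3\right)^{2}\right)^{2} = \left(\left(\frac{17}{4}\right)^{2}\right)^{2} = \left(\frac{289}{16}\right)^{2} = \frac{83521}{256}$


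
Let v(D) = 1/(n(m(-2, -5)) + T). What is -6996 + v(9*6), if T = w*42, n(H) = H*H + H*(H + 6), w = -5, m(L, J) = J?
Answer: -1329241/190 ≈ -6996.0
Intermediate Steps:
n(H) = H² + H*(6 + H)
T = -210 (T = -5*42 = -210)
v(D) = -1/190 (v(D) = 1/(2*(-5)*(3 - 5) - 210) = 1/(2*(-5)*(-2) - 210) = 1/(20 - 210) = 1/(-190) = -1/190)
-6996 + v(9*6) = -6996 - 1/190 = -1329241/190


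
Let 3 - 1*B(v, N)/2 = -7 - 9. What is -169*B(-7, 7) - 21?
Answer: -6443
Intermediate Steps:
B(v, N) = 38 (B(v, N) = 6 - 2*(-7 - 9) = 6 - 2*(-16) = 6 + 32 = 38)
-169*B(-7, 7) - 21 = -169*38 - 21 = -6422 - 21 = -6443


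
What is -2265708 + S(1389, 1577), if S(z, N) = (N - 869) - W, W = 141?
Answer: -2265141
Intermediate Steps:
S(z, N) = -1010 + N (S(z, N) = (N - 869) - 1*141 = (-869 + N) - 141 = -1010 + N)
-2265708 + S(1389, 1577) = -2265708 + (-1010 + 1577) = -2265708 + 567 = -2265141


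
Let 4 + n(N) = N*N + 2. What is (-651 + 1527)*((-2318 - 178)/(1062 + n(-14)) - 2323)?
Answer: -319760148/157 ≈ -2.0367e+6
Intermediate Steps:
n(N) = -2 + N**2 (n(N) = -4 + (N*N + 2) = -4 + (N**2 + 2) = -4 + (2 + N**2) = -2 + N**2)
(-651 + 1527)*((-2318 - 178)/(1062 + n(-14)) - 2323) = (-651 + 1527)*((-2318 - 178)/(1062 + (-2 + (-14)**2)) - 2323) = 876*(-2496/(1062 + (-2 + 196)) - 2323) = 876*(-2496/(1062 + 194) - 2323) = 876*(-2496/1256 - 2323) = 876*(-2496*1/1256 - 2323) = 876*(-312/157 - 2323) = 876*(-365023/157) = -319760148/157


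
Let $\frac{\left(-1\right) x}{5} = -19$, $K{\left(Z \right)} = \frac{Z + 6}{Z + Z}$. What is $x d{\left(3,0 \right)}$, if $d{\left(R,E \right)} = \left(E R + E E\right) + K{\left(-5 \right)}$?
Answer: $- \frac{19}{2} \approx -9.5$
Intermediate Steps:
$K{\left(Z \right)} = \frac{6 + Z}{2 Z}$
$x = 95$ ($x = \left(-5\right) \left(-19\right) = 95$)
$d{\left(R,E \right)} = - \frac{1}{10} + E^{2} + E R$ ($d{\left(R,E \right)} = \left(E R + E E\right) + \frac{6 - 5}{2 \left(-5\right)} = \left(E R + E^{2}\right) + \frac{1}{2} \left(- \frac{1}{5}\right) 1 = \left(E^{2} + E R\right) - \frac{1}{10} = - \frac{1}{10} + E^{2} + E R$)
$x d{\left(3,0 \right)} = 95 \left(- \frac{1}{10} + 0^{2} + 0 \cdot 3\right) = 95 \left(- \frac{1}{10} + 0 + 0\right) = 95 \left(- \frac{1}{10}\right) = - \frac{19}{2}$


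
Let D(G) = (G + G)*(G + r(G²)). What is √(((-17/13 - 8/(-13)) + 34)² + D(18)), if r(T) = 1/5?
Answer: √7455445/65 ≈ 42.007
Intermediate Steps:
r(T) = ⅕ (r(T) = 1*(⅕) = ⅕)
D(G) = 2*G*(⅕ + G) (D(G) = (G + G)*(G + ⅕) = (2*G)*(⅕ + G) = 2*G*(⅕ + G))
√(((-17/13 - 8/(-13)) + 34)² + D(18)) = √(((-17/13 - 8/(-13)) + 34)² + (⅖)*18*(1 + 5*18)) = √(((-17*1/13 - 8*(-1/13)) + 34)² + (⅖)*18*(1 + 90)) = √(((-17/13 + 8/13) + 34)² + (⅖)*18*91) = √((-9/13 + 34)² + 3276/5) = √((433/13)² + 3276/5) = √(187489/169 + 3276/5) = √(1491089/845) = √7455445/65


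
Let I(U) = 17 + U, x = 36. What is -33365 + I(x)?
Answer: -33312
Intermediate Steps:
-33365 + I(x) = -33365 + (17 + 36) = -33365 + 53 = -33312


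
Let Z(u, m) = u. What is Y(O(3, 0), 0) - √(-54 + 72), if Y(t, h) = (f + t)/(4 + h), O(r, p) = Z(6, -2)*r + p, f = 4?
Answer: 11/2 - 3*√2 ≈ 1.2574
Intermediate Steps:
O(r, p) = p + 6*r (O(r, p) = 6*r + p = p + 6*r)
Y(t, h) = (4 + t)/(4 + h)
Y(O(3, 0), 0) - √(-54 + 72) = (4 + (0 + 6*3))/(4 + 0) - √(-54 + 72) = (4 + (0 + 18))/4 - √18 = (4 + 18)/4 - 3*√2 = (¼)*22 - 3*√2 = 11/2 - 3*√2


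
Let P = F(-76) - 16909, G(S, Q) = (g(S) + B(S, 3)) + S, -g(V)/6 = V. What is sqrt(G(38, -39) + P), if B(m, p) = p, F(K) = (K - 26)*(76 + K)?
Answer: 2*I*sqrt(4274) ≈ 130.75*I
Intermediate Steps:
F(K) = (-26 + K)*(76 + K)
g(V) = -6*V
G(S, Q) = 3 - 5*S (G(S, Q) = (-6*S + 3) + S = (3 - 6*S) + S = 3 - 5*S)
P = -16909 (P = (-1976 + (-76)**2 + 50*(-76)) - 16909 = (-1976 + 5776 - 3800) - 16909 = 0 - 16909 = -16909)
sqrt(G(38, -39) + P) = sqrt((3 - 5*38) - 16909) = sqrt((3 - 190) - 16909) = sqrt(-187 - 16909) = sqrt(-17096) = 2*I*sqrt(4274)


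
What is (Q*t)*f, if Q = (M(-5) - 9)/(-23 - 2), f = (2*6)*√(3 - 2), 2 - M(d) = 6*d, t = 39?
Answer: -10764/25 ≈ -430.56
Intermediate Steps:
M(d) = 2 - 6*d
f = 12 (f = 12*√1 = 12*1 = 12)
Q = -23/25 (Q = ((2 - 6*(-5)) - 9)/(-23 - 2) = ((2 + 30) - 9)/(-25) = (32 - 9)*(-1/25) = 23*(-1/25) = -23/25 ≈ -0.92000)
(Q*t)*f = -23/25*39*12 = -897/25*12 = -10764/25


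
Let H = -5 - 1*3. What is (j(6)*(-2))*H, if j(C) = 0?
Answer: 0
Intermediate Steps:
H = -8 (H = -5 - 3 = -8)
(j(6)*(-2))*H = (0*(-2))*(-8) = 0*(-8) = 0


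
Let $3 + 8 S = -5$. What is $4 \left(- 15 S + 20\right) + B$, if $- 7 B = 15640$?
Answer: $- \frac{14660}{7} \approx -2094.3$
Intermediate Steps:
$S = -1$ ($S = - \frac{3}{8} + \frac{1}{8} \left(-5\right) = - \frac{3}{8} - \frac{5}{8} = -1$)
$B = - \frac{15640}{7}$ ($B = \left(- \frac{1}{7}\right) 15640 = - \frac{15640}{7} \approx -2234.3$)
$4 \left(- 15 S + 20\right) + B = 4 \left(\left(-15\right) \left(-1\right) + 20\right) - \frac{15640}{7} = 4 \left(15 + 20\right) - \frac{15640}{7} = 4 \cdot 35 - \frac{15640}{7} = 140 - \frac{15640}{7} = - \frac{14660}{7}$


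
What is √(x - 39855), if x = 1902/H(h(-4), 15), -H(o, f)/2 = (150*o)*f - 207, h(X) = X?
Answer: I*√41709305198/1023 ≈ 199.64*I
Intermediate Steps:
H(o, f) = 414 - 300*f*o (H(o, f) = -2*((150*o)*f - 207) = -2*(150*f*o - 207) = -2*(-207 + 150*f*o) = 414 - 300*f*o)
x = 317/3069 (x = 1902/(414 - 300*15*(-4)) = 1902/(414 + 18000) = 1902/18414 = 1902*(1/18414) = 317/3069 ≈ 0.10329)
√(x - 39855) = √(317/3069 - 39855) = √(-122314678/3069) = I*√41709305198/1023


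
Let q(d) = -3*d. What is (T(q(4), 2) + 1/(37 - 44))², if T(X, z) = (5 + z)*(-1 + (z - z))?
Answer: 2500/49 ≈ 51.020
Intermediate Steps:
T(X, z) = -5 - z (T(X, z) = (5 + z)*(-1 + 0) = (5 + z)*(-1) = -5 - z)
(T(q(4), 2) + 1/(37 - 44))² = ((-5 - 1*2) + 1/(37 - 44))² = ((-5 - 2) + 1/(-7))² = (-7 - ⅐)² = (-50/7)² = 2500/49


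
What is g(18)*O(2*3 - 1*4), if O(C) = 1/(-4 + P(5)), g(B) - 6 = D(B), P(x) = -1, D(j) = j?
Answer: -24/5 ≈ -4.8000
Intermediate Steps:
g(B) = 6 + B
O(C) = -⅕ (O(C) = 1/(-4 - 1) = 1/(-5) = -⅕)
g(18)*O(2*3 - 1*4) = (6 + 18)*(-⅕) = 24*(-⅕) = -24/5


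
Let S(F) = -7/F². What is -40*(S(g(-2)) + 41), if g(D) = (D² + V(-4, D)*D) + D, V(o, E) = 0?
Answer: -1570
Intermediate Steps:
g(D) = D + D² (g(D) = (D² + 0*D) + D = (D² + 0) + D = D² + D = D + D²)
S(F) = -7/F²
-40*(S(g(-2)) + 41) = -40*(-7*1/(4*(1 - 2)²) + 41) = -40*(-7/(-2*(-1))² + 41) = -40*(-7/2² + 41) = -40*(-7*¼ + 41) = -40*(-7/4 + 41) = -40*157/4 = -1570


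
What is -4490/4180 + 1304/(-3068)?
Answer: -480651/320606 ≈ -1.4992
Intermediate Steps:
-4490/4180 + 1304/(-3068) = -4490*1/4180 + 1304*(-1/3068) = -449/418 - 326/767 = -480651/320606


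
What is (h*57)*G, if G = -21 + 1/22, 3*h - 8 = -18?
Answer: 43795/11 ≈ 3981.4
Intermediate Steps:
h = -10/3 (h = 8/3 + (⅓)*(-18) = 8/3 - 6 = -10/3 ≈ -3.3333)
G = -461/22 (G = -21 + 1/22 = -461/22 ≈ -20.955)
(h*57)*G = -10/3*57*(-461/22) = -190*(-461/22) = 43795/11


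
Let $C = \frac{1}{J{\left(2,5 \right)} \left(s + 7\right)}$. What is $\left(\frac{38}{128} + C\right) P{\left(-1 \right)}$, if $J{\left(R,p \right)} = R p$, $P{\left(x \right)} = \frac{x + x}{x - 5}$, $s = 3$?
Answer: $\frac{491}{4800} \approx 0.10229$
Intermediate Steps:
$P{\left(x \right)} = \frac{2 x}{-5 + x}$
$C = \frac{1}{100}$ ($C = \frac{1}{2 \cdot 5 \left(3 + 7\right)} = \frac{1}{10 \cdot 10} = \frac{1}{100} \approx 0.01$)
$\left(\frac{38}{128} + C\right) P{\left(-1 \right)} = \left(\frac{38}{128} + \frac{1}{100}\right) 2 \left(-1\right) \frac{1}{-5 - 1} = \left(38 \cdot \frac{1}{128} + \frac{1}{100}\right) 2 \left(-1\right) \frac{1}{-6} = \left(\frac{19}{64} + \frac{1}{100}\right) 2 \left(-1\right) \left(- \frac{1}{6}\right) = \frac{491}{1600} \cdot \frac{1}{3} = \frac{491}{4800}$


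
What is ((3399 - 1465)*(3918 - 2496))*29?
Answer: 79754292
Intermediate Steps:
((3399 - 1465)*(3918 - 2496))*29 = (1934*1422)*29 = 2750148*29 = 79754292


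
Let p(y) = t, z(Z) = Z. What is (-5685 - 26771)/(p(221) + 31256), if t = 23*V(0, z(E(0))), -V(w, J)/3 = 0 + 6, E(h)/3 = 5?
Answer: -16228/15421 ≈ -1.0523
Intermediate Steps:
E(h) = 15 (E(h) = 3*5 = 15)
V(w, J) = -18 (V(w, J) = -3*(0 + 6) = -3*6 = -18)
t = -414 (t = 23*(-18) = -414)
p(y) = -414
(-5685 - 26771)/(p(221) + 31256) = (-5685 - 26771)/(-414 + 31256) = -32456/30842 = -32456*1/30842 = -16228/15421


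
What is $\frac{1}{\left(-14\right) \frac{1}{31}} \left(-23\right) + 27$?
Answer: $\frac{1091}{14} \approx 77.929$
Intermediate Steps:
$\frac{1}{\left(-14\right) \frac{1}{31}} \left(-23\right) + 27 = \frac{1}{- \frac{14}{31}} \left(-23\right) + 27 = \left(- \frac{31}{14}\right) \left(-23\right) + 27 = \frac{713}{14} + 27 = \frac{1091}{14}$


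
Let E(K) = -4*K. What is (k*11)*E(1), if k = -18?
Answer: 792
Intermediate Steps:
(k*11)*E(1) = (-18*11)*(-4*1) = -198*(-4) = 792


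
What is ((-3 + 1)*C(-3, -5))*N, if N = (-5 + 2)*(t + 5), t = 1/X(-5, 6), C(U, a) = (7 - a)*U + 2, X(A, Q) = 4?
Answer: -1071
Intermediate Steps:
C(U, a) = 2 + U*(7 - a) (C(U, a) = U*(7 - a) + 2 = 2 + U*(7 - a))
t = 1/4 ≈ 0.25000
N = -63/4 (N = (-5 + 2)*(1/4 + 5) = -3*21/4 = -63/4 ≈ -15.750)
((-3 + 1)*C(-3, -5))*N = ((-3 + 1)*(2 + 7*(-3) - 1*(-3)*(-5)))*(-63/4) = -2*(2 - 21 - 15)*(-63/4) = -2*(-34)*(-63/4) = 68*(-63/4) = -1071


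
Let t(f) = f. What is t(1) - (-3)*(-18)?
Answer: -53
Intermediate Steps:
t(1) - (-3)*(-18) = 1 - (-3)*(-18) = 1 - 1*54 = 1 - 54 = -53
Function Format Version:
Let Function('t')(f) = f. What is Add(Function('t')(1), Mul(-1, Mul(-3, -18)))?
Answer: -53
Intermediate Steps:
Add(Function('t')(1), Mul(-1, Mul(-3, -18))) = Add(1, Mul(-1, Mul(-3, -18))) = Add(1, Mul(-1, 54)) = Add(1, -54) = -53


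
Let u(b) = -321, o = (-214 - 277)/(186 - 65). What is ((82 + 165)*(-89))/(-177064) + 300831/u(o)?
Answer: -17753094547/18945848 ≈ -937.04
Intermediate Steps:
o = -491/121 ≈ -4.0579
((82 + 165)*(-89))/(-177064) + 300831/u(o) = ((82 + 165)*(-89))/(-177064) + 300831/(-321) = (247*(-89))*(-1/177064) + 300831*(-1/321) = -21983*(-1/177064) - 100277/107 = 21983/177064 - 100277/107 = -17753094547/18945848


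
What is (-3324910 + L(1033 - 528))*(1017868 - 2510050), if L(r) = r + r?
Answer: 4959863749800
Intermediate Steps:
L(r) = 2*r
(-3324910 + L(1033 - 528))*(1017868 - 2510050) = (-3324910 + 2*(1033 - 528))*(1017868 - 2510050) = (-3324910 + 2*505)*(-1492182) = (-3324910 + 1010)*(-1492182) = -3323900*(-1492182) = 4959863749800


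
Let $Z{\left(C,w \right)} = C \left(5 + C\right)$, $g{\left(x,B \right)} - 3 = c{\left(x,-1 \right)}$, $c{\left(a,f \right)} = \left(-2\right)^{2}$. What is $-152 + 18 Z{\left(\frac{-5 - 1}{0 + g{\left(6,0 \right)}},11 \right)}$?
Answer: $- \frac{10580}{49} \approx -215.92$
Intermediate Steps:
$c{\left(a,f \right)} = 4$
$g{\left(x,B \right)} = 7$ ($g{\left(x,B \right)} = 3 + 4 = 7$)
$-152 + 18 Z{\left(\frac{-5 - 1}{0 + g{\left(6,0 \right)}},11 \right)} = -152 + 18 \frac{-5 - 1}{0 + 7} \left(5 + \frac{-5 - 1}{0 + 7}\right) = -152 + 18 - \frac{6}{7} \left(5 - \frac{6}{7}\right) = -152 + 18 \left(-6\right) \frac{1}{7} \left(5 - \frac{6}{7}\right) = -152 + 18 \left(- \frac{6 \left(5 - \frac{6}{7}\right)}{7}\right) = -152 + 18 \left(\left(- \frac{6}{7}\right) \frac{29}{7}\right) = -152 + 18 \left(- \frac{174}{49}\right) = -152 - \frac{3132}{49} = - \frac{10580}{49}$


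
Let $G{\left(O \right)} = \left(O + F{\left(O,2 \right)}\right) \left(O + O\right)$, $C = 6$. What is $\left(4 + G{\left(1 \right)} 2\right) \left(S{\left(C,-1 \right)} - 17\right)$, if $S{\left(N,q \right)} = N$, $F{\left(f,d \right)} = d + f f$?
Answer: $-220$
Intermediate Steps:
$F{\left(f,d \right)} = d + f^{2}$
$G{\left(O \right)} = 2 O \left(2 + O + O^{2}\right)$ ($G{\left(O \right)} = \left(O + \left(2 + O^{2}\right)\right) \left(O + O\right) = \left(2 + O + O^{2}\right) 2 O = 2 O \left(2 + O + O^{2}\right)$)
$\left(4 + G{\left(1 \right)} 2\right) \left(S{\left(C,-1 \right)} - 17\right) = \left(4 + 2 \cdot 1 \left(2 + 1 + 1^{2}\right) 2\right) \left(6 - 17\right) = \left(4 + 2 \cdot 1 \left(2 + 1 + 1\right) 2\right) \left(-11\right) = \left(4 + 2 \cdot 1 \cdot 4 \cdot 2\right) \left(-11\right) = \left(4 + 8 \cdot 2\right) \left(-11\right) = \left(4 + 16\right) \left(-11\right) = 20 \left(-11\right) = -220$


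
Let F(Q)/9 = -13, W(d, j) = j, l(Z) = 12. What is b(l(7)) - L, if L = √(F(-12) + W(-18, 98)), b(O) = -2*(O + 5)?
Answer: -34 - I*√19 ≈ -34.0 - 4.3589*I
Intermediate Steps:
b(O) = -10 - 2*O (b(O) = -2*(5 + O) = -10 - 2*O)
F(Q) = -117 (F(Q) = 9*(-13) = -117)
L = I*√19 (L = √(-117 + 98) = √(-19) = I*√19 ≈ 4.3589*I)
b(l(7)) - L = (-10 - 2*12) - I*√19 = (-10 - 24) - I*√19 = -34 - I*√19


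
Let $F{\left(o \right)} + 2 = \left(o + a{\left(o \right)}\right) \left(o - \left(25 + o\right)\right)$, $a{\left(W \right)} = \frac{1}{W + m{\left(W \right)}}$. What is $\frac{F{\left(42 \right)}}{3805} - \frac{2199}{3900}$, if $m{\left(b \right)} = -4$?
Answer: $- \frac{15798577}{18796700} \approx -0.8405$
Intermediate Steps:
$a{\left(W \right)} = \frac{1}{-4 + W}$ ($a{\left(W \right)} = \frac{1}{W - 4} = \frac{1}{-4 + W}$)
$F{\left(o \right)} = -2 - 25 o - \frac{25}{-4 + o}$ ($F{\left(o \right)} = -2 + \left(o + \frac{1}{-4 + o}\right) \left(o - \left(25 + o\right)\right) = -2 + \left(o + \frac{1}{-4 + o}\right) \left(-25\right) = -2 - \left(25 o + \frac{25}{-4 + o}\right) = -2 - 25 o - \frac{25}{-4 + o}$)
$\frac{F{\left(42 \right)}}{3805} - \frac{2199}{3900} = \frac{\frac{1}{-4 + 42} \left(-17 - 25 \cdot 42^{2} + 98 \cdot 42\right)}{3805} - \frac{2199}{3900} = \frac{-17 - 44100 + 4116}{38} \cdot \frac{1}{3805} - \frac{733}{1300} = \frac{1}{38} \left(-40001\right) \frac{1}{3805} - \frac{733}{1300} = \left(- \frac{40001}{38}\right) \frac{1}{3805} - \frac{733}{1300} = - \frac{40001}{144590} - \frac{733}{1300} = - \frac{15798577}{18796700}$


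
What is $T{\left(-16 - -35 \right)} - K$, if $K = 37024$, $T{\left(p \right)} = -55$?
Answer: $-37079$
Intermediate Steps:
$T{\left(-16 - -35 \right)} - K = -55 - 37024 = -37079$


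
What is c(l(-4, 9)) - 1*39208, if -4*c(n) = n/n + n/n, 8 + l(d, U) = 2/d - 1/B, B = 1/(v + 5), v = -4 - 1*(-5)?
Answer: -78417/2 ≈ -39209.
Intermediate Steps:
v = 1 (v = -4 + 5 = 1)
B = ⅙ (B = 1/(1 + 5) = 1/6 = ⅙ ≈ 0.16667)
l(d, U) = -14 + 2/d (l(d, U) = -8 + (2/d - 1/⅙) = -8 + (2/d - 1*6) = -8 + (2/d - 6) = -8 + (-6 + 2/d) = -14 + 2/d)
c(n) = -½ (c(n) = -(n/n + n/n)/4 = -(1 + 1)/4 = -¼*2 = -½)
c(l(-4, 9)) - 1*39208 = -½ - 1*39208 = -½ - 39208 = -78417/2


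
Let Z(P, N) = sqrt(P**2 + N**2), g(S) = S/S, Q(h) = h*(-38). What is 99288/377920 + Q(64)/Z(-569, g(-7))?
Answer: 12411/47240 - 1216*sqrt(323762)/161881 ≈ -4.0114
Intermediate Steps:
Q(h) = -38*h
g(S) = 1
Z(P, N) = sqrt(N**2 + P**2)
99288/377920 + Q(64)/Z(-569, g(-7)) = 99288/377920 + (-38*64)/(sqrt(1**2 + (-569)**2)) = 99288*(1/377920) - 2432/sqrt(1 + 323761) = 12411/47240 - 2432*sqrt(323762)/323762 = 12411/47240 - 1216*sqrt(323762)/161881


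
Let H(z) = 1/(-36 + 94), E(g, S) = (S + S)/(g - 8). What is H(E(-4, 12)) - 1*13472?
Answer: -781375/58 ≈ -13472.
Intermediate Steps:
E(g, S) = 2*S/(-8 + g) (E(g, S) = (2*S)/(-8 + g) = 2*S/(-8 + g))
H(z) = 1/58
H(E(-4, 12)) - 1*13472 = 1/58 - 1*13472 = 1/58 - 13472 = -781375/58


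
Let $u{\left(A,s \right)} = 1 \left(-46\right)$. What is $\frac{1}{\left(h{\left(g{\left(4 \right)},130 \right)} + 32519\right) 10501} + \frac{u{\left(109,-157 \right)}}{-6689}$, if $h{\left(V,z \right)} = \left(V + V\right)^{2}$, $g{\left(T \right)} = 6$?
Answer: $\frac{15777738187}{2294287956307} \approx 0.006877$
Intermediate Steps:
$u{\left(A,s \right)} = -46$
$h{\left(V,z \right)} = 4 V^{2}$ ($h{\left(V,z \right)} = \left(2 V\right)^{2} = 4 V^{2}$)
$\frac{1}{\left(h{\left(g{\left(4 \right)},130 \right)} + 32519\right) 10501} + \frac{u{\left(109,-157 \right)}}{-6689} = \frac{1}{\left(4 \cdot 6^{2} + 32519\right) 10501} - \frac{46}{-6689} = \frac{1}{4 \cdot 36 + 32519} \cdot \frac{1}{10501} - - \frac{46}{6689} = \frac{1}{144 + 32519} \cdot \frac{1}{10501} + \frac{46}{6689} = \frac{1}{32663} \cdot \frac{1}{10501} + \frac{46}{6689} = \frac{1}{342994163} + \frac{46}{6689} = \frac{15777738187}{2294287956307}$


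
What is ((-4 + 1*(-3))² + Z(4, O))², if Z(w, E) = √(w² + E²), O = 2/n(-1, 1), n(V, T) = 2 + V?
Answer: 2421 + 196*√5 ≈ 2859.3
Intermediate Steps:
O = 2 (O = 2/(2 - 1) = 2/1 = 2*1 = 2)
Z(w, E) = √(E² + w²)
((-4 + 1*(-3))² + Z(4, O))² = ((-4 + 1*(-3))² + √(2² + 4²))² = ((-4 - 3)² + √(4 + 16))² = ((-7)² + √20)² = (49 + 2*√5)²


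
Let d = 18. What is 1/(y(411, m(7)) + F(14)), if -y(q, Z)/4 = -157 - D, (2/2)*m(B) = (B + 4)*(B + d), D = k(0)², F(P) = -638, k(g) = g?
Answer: -⅒ ≈ -0.10000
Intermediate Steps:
D = 0 (D = 0² = 0)
m(B) = (4 + B)*(18 + B) (m(B) = (B + 4)*(B + 18) = (4 + B)*(18 + B))
y(q, Z) = 628 (y(q, Z) = -4*(-157 - 1*0) = -4*(-157 + 0) = -4*(-157) = 628)
1/(y(411, m(7)) + F(14)) = 1/(628 - 638) = 1/(-10) = -⅒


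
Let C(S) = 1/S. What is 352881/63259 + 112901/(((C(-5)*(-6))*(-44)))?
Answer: -35616861211/16700376 ≈ -2132.7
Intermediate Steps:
352881/63259 + 112901/(((C(-5)*(-6))*(-44))) = 352881/63259 + 112901/(((-6/(-5))*(-44))) = 352881*(1/63259) + 112901/((-1/5*(-6)*(-44))) = 352881/63259 + 112901/(((6/5)*(-44))) = 352881/63259 + 112901/(-264/5) = 352881/63259 + 112901*(-5/264) = 352881/63259 - 564505/264 = -35616861211/16700376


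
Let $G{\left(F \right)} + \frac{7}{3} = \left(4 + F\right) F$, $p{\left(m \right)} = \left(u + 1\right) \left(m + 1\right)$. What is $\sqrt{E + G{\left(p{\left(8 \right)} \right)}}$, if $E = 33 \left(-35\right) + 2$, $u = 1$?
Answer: $\frac{i \sqrt{6834}}{3} \approx 27.556 i$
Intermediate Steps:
$p{\left(m \right)} = 2 + 2 m$ ($p{\left(m \right)} = \left(1 + 1\right) \left(m + 1\right) = 2 \left(1 + m\right) = 2 + 2 m$)
$E = -1153$ ($E = -1155 + 2 = -1153$)
$G{\left(F \right)} = - \frac{7}{3} + F \left(4 + F\right)$ ($G{\left(F \right)} = - \frac{7}{3} + \left(4 + F\right) F = - \frac{7}{3} + F \left(4 + F\right)$)
$\sqrt{E + G{\left(p{\left(8 \right)} \right)}} = \sqrt{-1153 + \left(- \frac{7}{3} + \left(2 + 2 \cdot 8\right)^{2} + 4 \left(2 + 2 \cdot 8\right)\right)} = \sqrt{-1153 + \left(- \frac{7}{3} + \left(2 + 16\right)^{2} + 4 \left(2 + 16\right)\right)} = \sqrt{-1153 + \left(- \frac{7}{3} + 18^{2} + 4 \cdot 18\right)} = \sqrt{-1153 + \left(- \frac{7}{3} + 324 + 72\right)} = \sqrt{-1153 + \frac{1181}{3}} = \sqrt{- \frac{2278}{3}} = \frac{i \sqrt{6834}}{3}$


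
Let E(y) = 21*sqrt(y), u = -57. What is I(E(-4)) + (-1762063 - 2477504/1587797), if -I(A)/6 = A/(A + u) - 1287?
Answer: -1551547566083789/884402929 + 1596*I/557 ≈ -1.7543e+6 + 2.8653*I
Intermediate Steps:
I(A) = 7722 - 6*A/(-57 + A) (I(A) = -6*(A/(A - 57) - 1287) = -6*(A/(-57 + A) - 1287) = -6*(-1287 + A/(-57 + A)) = 7722 - 6*A/(-57 + A))
I(E(-4)) + (-1762063 - 2477504/1587797) = 6*(-73359 + 1286*(21*sqrt(-4)))/(-57 + 21*sqrt(-4)) + (-1762063 - 2477504/1587797) = 6*(-73359 + 1286*(21*(2*I)))/(-57 + 21*(2*I)) + (-1762063 - 2477504*1/1587797) = 6*(-73359 + 1286*(42*I))/(-57 + 42*I) + (-1762063 - 2477504/1587797) = 6*((-57 - 42*I)/5013)*(-73359 + 54012*I) - 2797800822715/1587797 = 2*(-73359 + 54012*I)*(-57 - 42*I)/1671 - 2797800822715/1587797 = -2797800822715/1587797 + 2*(-73359 + 54012*I)*(-57 - 42*I)/1671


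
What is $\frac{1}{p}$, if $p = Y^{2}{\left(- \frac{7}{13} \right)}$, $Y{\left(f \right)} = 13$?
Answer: $\frac{1}{169} \approx 0.0059172$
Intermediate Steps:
$p = 169$ ($p = 13^{2} = 169$)
$\frac{1}{p} = \frac{1}{169}$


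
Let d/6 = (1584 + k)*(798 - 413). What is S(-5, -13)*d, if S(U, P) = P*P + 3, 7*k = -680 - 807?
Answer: 544952760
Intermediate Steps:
k = -1487/7 (k = (-680 - 807)/7 = (⅐)*(-1487) = -1487/7 ≈ -212.43)
S(U, P) = 3 + P² (S(U, P) = P² + 3 = 3 + P²)
d = 3168330 (d = 6*((1584 - 1487/7)*(798 - 413)) = 6*((9601/7)*385) = 6*528055 = 3168330)
S(-5, -13)*d = (3 + (-13)²)*3168330 = (3 + 169)*3168330 = 172*3168330 = 544952760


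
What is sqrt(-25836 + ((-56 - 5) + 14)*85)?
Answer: I*sqrt(29831) ≈ 172.72*I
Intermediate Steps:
sqrt(-25836 + ((-56 - 5) + 14)*85) = sqrt(-25836 + (-61 + 14)*85) = sqrt(-25836 - 47*85) = sqrt(-25836 - 3995) = sqrt(-29831) = I*sqrt(29831)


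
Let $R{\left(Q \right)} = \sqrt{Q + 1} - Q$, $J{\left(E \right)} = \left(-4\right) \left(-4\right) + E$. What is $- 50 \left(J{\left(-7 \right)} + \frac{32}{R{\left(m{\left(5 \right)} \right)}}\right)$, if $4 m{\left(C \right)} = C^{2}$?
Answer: $- \frac{69050}{509} + \frac{12800 \sqrt{29}}{509} \approx -0.23554$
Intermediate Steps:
$m{\left(C \right)} = \frac{C^{2}}{4}$
$J{\left(E \right)} = 16 + E$
$R{\left(Q \right)} = \sqrt{1 + Q} - Q$
$- 50 \left(J{\left(-7 \right)} + \frac{32}{R{\left(m{\left(5 \right)} \right)}}\right) = - 50 \left(\left(16 - 7\right) + \frac{32}{\sqrt{1 + \frac{5^{2}}{4}} - \frac{5^{2}}{4}}\right) = - 50 \left(9 + \frac{32}{\sqrt{1 + \frac{1}{4} \cdot 25} - \frac{1}{4} \cdot 25}\right) = - 50 \left(9 + \frac{32}{\sqrt{1 + \frac{25}{4}} - \frac{25}{4}}\right) = - 50 \left(9 + \frac{32}{\sqrt{\frac{29}{4}} - \frac{25}{4}}\right) = - 50 \left(9 + \frac{32}{\frac{\sqrt{29}}{2} - \frac{25}{4}}\right) = - 50 \left(9 + \frac{32}{- \frac{25}{4} + \frac{\sqrt{29}}{2}}\right) = -450 - \frac{1600}{- \frac{25}{4} + \frac{\sqrt{29}}{2}}$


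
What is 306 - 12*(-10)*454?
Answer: 54786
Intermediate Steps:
306 - 12*(-10)*454 = 306 + 120*454 = 306 + 54480 = 54786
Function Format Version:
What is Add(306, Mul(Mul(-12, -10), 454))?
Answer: 54786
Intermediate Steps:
Add(306, Mul(Mul(-12, -10), 454)) = Add(306, Mul(120, 454)) = Add(306, 54480) = 54786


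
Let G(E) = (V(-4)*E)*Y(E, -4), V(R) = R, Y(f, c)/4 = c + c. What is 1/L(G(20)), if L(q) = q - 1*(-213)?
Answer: 1/2773 ≈ 0.00036062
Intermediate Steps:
Y(f, c) = 8*c (Y(f, c) = 4*(c + c) = 4*(2*c) = 8*c)
G(E) = 128*E (G(E) = (-4*E)*(8*(-4)) = -4*E*(-32) = 128*E)
L(q) = 213 + q (L(q) = q + 213 = 213 + q)
1/L(G(20)) = 1/(213 + 128*20) = 1/(213 + 2560) = 1/2773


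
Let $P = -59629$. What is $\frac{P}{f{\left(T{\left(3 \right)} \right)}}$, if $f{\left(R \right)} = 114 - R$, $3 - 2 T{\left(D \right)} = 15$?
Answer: $- \frac{59629}{120} \approx -496.91$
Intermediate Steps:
$T{\left(D \right)} = -6$ ($T{\left(D \right)} = \frac{3}{2} - \frac{15}{2} = -6$)
$\frac{P}{f{\left(T{\left(3 \right)} \right)}} = - \frac{59629}{114 - -6} = - \frac{59629}{114 + 6} = - \frac{59629}{120}$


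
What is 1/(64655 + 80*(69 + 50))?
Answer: 1/74175 ≈ 1.3482e-5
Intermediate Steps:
1/(64655 + 80*(69 + 50)) = 1/(64655 + 80*119) = 1/(64655 + 9520) = 1/74175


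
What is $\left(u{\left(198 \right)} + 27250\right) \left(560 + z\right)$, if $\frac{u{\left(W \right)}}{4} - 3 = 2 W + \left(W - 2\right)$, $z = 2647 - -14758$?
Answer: $532302950$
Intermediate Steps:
$z = 17405$ ($z = 2647 + 14758 = 17405$)
$u{\left(W \right)} = 4 + 12 W$ ($u{\left(W \right)} = 12 + 4 \left(2 W + \left(W - 2\right)\right) = 12 + 4 \left(2 W + \left(-2 + W\right)\right) = 12 + 4 \left(-2 + 3 W\right) = 12 + \left(-8 + 12 W\right) = 4 + 12 W$)
$\left(u{\left(198 \right)} + 27250\right) \left(560 + z\right) = \left(\left(4 + 12 \cdot 198\right) + 27250\right) \left(560 + 17405\right) = \left(\left(4 + 2376\right) + 27250\right) 17965 = \left(2380 + 27250\right) 17965 = 29630 \cdot 17965 = 532302950$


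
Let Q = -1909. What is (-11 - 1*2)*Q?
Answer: 24817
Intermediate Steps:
(-11 - 1*2)*Q = (-11 - 1*2)*(-1909) = (-11 - 2)*(-1909) = -13*(-1909) = 24817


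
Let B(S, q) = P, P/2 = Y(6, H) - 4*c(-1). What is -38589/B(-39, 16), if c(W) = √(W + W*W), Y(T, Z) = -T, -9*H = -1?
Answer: 12863/4 ≈ 3215.8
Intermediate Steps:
H = ⅑ (H = -⅑*(-1) = ⅑ ≈ 0.11111)
c(W) = √(W + W²)
P = -12 (P = 2*(-1*6 - 4*I*√(1 - 1)) = 2*(-6 - 4*√(-1*0)) = 2*(-6 - 4*√0) = 2*(-6 - 4*0) = 2*(-6 + 0) = 2*(-6) = -12)
B(S, q) = -12
-38589/B(-39, 16) = -38589/(-12) = -38589*(-1/12) = 12863/4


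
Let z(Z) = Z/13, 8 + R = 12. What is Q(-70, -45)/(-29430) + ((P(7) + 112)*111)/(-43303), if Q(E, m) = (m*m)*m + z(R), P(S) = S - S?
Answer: 3580098791/1274407290 ≈ 2.8092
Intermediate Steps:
P(S) = 0
R = 4 (R = -8 + 12 = 4)
z(Z) = Z/13 (z(Z) = Z*(1/13) = Z/13)
Q(E, m) = 4/13 + m³ (Q(E, m) = (m*m)*m + (1/13)*4 = m²*m + 4/13 = m³ + 4/13 = 4/13 + m³)
Q(-70, -45)/(-29430) + ((P(7) + 112)*111)/(-43303) = (4/13 + (-45)³)/(-29430) + ((0 + 112)*111)/(-43303) = (4/13 - 91125)*(-1/29430) + (112*111)*(-1/43303) = -1184621/13*(-1/29430) + 12432*(-1/43303) = 1184621/382590 - 12432/43303 = 3580098791/1274407290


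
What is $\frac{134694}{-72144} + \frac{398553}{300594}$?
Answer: $- \frac{108657413}{200796792} \approx -0.54113$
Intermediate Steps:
$\frac{134694}{-72144} + \frac{398553}{300594} = 134694 \left(- \frac{1}{72144}\right) + 398553 \cdot \frac{1}{300594} = - \frac{7483}{4008} + \frac{132851}{100198} = - \frac{108657413}{200796792}$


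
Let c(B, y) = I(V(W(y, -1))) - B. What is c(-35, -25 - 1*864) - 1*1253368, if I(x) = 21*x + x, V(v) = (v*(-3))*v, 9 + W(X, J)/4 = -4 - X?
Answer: -811602389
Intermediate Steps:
W(X, J) = -52 - 4*X (W(X, J) = -36 + 4*(-4 - X) = -36 + (-16 - 4*X) = -52 - 4*X)
V(v) = -3*v² (V(v) = (-3*v)*v = -3*v²)
I(x) = 22*x
c(B, y) = -B - 66*(-52 - 4*y)² (c(B, y) = 22*(-3*(-52 - 4*y)²) - B = -66*(-52 - 4*y)² - B = -B - 66*(-52 - 4*y)²)
c(-35, -25 - 1*864) - 1*1253368 = (-1*(-35) - 1056*(13 + (-25 - 1*864))²) - 1*1253368 = (35 - 1056*(13 + (-25 - 864))²) - 1253368 = (35 - 1056*(13 - 889)²) - 1253368 = (35 - 1056*(-876)²) - 1253368 = (35 - 1056*767376) - 1253368 = (35 - 810349056) - 1253368 = -810349021 - 1253368 = -811602389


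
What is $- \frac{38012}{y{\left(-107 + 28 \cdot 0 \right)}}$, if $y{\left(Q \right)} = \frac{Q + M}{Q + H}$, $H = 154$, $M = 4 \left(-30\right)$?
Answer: $\frac{1786564}{227} \approx 7870.3$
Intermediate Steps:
$M = -120$
$y{\left(Q \right)} = \frac{-120 + Q}{154 + Q}$ ($y{\left(Q \right)} = \frac{Q - 120}{Q + 154} = \frac{-120 + Q}{154 + Q}$)
$- \frac{38012}{y{\left(-107 + 28 \cdot 0 \right)}} = - \frac{38012}{\frac{1}{154 + \left(-107 + 28 \cdot 0\right)} \left(-120 + \left(-107 + 28 \cdot 0\right)\right)} = - \frac{38012}{\frac{1}{154 + \left(-107 + 0\right)} \left(-120 + \left(-107 + 0\right)\right)} = - \frac{38012}{\frac{1}{154 - 107} \left(-120 - 107\right)} = - \frac{38012}{\frac{1}{47} \left(-227\right)} = - \frac{38012}{- \frac{227}{47}} = \left(-38012\right) \left(- \frac{47}{227}\right) = \frac{1786564}{227}$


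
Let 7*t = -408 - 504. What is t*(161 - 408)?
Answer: 225264/7 ≈ 32181.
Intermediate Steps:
t = -912/7 (t = (-408 - 504)/7 = (⅐)*(-912) = -912/7 ≈ -130.29)
t*(161 - 408) = -912*(161 - 408)/7 = -912/7*(-247) = 225264/7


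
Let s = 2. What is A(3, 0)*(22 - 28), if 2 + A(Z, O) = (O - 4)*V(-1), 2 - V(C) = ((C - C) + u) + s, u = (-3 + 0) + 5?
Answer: -36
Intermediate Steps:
u = 2 (u = -3 + 5 = 2)
V(C) = -2 (V(C) = 2 - (((C - C) + 2) + 2) = 2 - ((0 + 2) + 2) = 2 - (2 + 2) = 2 - 1*4 = 2 - 4 = -2)
A(Z, O) = 6 - 2*O (A(Z, O) = -2 + (O - 4)*(-2) = -2 + (-4 + O)*(-2) = -2 + (8 - 2*O) = 6 - 2*O)
A(3, 0)*(22 - 28) = (6 - 2*0)*(22 - 28) = (6 + 0)*(-6) = 6*(-6) = -36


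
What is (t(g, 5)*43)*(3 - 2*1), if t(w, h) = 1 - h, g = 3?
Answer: -172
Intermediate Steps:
(t(g, 5)*43)*(3 - 2*1) = ((1 - 1*5)*43)*(3 - 2*1) = ((1 - 5)*43)*(3 - 2) = -4*43*1 = -172*1 = -172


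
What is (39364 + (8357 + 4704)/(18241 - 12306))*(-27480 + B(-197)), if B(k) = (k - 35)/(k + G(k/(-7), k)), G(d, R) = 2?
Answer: -417306843829856/385775 ≈ -1.0817e+9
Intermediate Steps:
B(k) = (-35 + k)/(2 + k) (B(k) = (k - 35)/(k + 2) = (-35 + k)/(2 + k))
(39364 + (8357 + 4704)/(18241 - 12306))*(-27480 + B(-197)) = (39364 + (8357 + 4704)/(18241 - 12306))*(-27480 + (-35 - 197)/(2 - 197)) = (39364 + 13061/5935)*(-27480 - 232/(-195)) = (39364 + 13061*(1/5935))*(-27480 - 1/195*(-232)) = (39364 + 13061/5935)*(-27480 + 232/195) = (233638401/5935)*(-5358368/195) = -417306843829856/385775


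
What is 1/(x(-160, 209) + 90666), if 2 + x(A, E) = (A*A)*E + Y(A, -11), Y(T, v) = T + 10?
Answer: 1/5440914 ≈ 1.8379e-7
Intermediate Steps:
Y(T, v) = 10 + T
x(A, E) = 8 + A + E*A**2 (x(A, E) = -2 + ((A*A)*E + (10 + A)) = -2 + (A**2*E + (10 + A)) = -2 + (E*A**2 + (10 + A)) = -2 + (10 + A + E*A**2) = 8 + A + E*A**2)
1/(x(-160, 209) + 90666) = 1/((8 - 160 + 209*(-160)**2) + 90666) = 1/((8 - 160 + 209*25600) + 90666) = 1/((8 - 160 + 5350400) + 90666) = 1/(5350248 + 90666) = 1/5440914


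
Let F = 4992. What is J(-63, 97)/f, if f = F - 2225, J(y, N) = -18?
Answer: -18/2767 ≈ -0.0065052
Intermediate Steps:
f = 2767 (f = 4992 - 2225 = 2767)
J(-63, 97)/f = -18/2767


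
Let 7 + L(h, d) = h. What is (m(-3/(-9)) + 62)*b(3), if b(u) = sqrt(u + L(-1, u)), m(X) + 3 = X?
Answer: 178*I*sqrt(5)/3 ≈ 132.67*I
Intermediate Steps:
L(h, d) = -7 + h
m(X) = -3 + X
b(u) = sqrt(-8 + u) (b(u) = sqrt(u + (-7 - 1)) = sqrt(u - 8) = sqrt(-8 + u))
(m(-3/(-9)) + 62)*b(3) = ((-3 - 3/(-9)) + 62)*sqrt(-8 + 3) = ((-3 - 3*(-1/9)) + 62)*sqrt(-5) = ((-3 + 1/3) + 62)*(I*sqrt(5)) = (-8/3 + 62)*(I*sqrt(5)) = 178*(I*sqrt(5))/3 = 178*I*sqrt(5)/3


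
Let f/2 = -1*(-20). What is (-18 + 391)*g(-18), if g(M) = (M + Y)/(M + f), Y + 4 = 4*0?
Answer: -373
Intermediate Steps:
f = 40 (f = 2*(-1*(-20)) = 2*20 = 40)
Y = -4 (Y = -4 + 4*0 = -4 + 0 = -4)
g(M) = (-4 + M)/(40 + M) (g(M) = (M - 4)/(M + 40) = (-4 + M)/(40 + M))
(-18 + 391)*g(-18) = (-18 + 391)*((-4 - 18)/(40 - 18)) = 373*(-22/22) = 373*((1/22)*(-22)) = 373*(-1) = -373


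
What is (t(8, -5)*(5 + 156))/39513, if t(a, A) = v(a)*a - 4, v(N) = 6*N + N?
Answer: 23828/13171 ≈ 1.8091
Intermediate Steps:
v(N) = 7*N
t(a, A) = -4 + 7*a**2 (t(a, A) = (7*a)*a - 4 = 7*a**2 - 4 = -4 + 7*a**2)
(t(8, -5)*(5 + 156))/39513 = ((-4 + 7*8**2)*(5 + 156))/39513 = ((-4 + 7*64)*161)*(1/39513) = ((-4 + 448)*161)*(1/39513) = (444*161)*(1/39513) = 71484*(1/39513) = 23828/13171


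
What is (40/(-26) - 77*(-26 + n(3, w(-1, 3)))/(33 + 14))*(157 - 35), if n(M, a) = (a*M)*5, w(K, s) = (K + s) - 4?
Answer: 6724152/611 ≈ 11005.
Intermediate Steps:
w(K, s) = -4 + K + s
n(M, a) = 5*M*a (n(M, a) = (M*a)*5 = 5*M*a)
(40/(-26) - 77*(-26 + n(3, w(-1, 3)))/(33 + 14))*(157 - 35) = (40/(-26) - 77*(-26 + 5*3*(-4 - 1 + 3))/(33 + 14))*(157 - 35) = (40*(-1/26) - 77/(47/(-26 + 5*3*(-2))))*122 = (-20/13 - 77/(47/(-26 - 30)))*122 = (-20/13 - 77/(47/(-56)))*122 = (-20/13 - 77/(47*(-1/56)))*122 = (-20/13 - 77/(-47/56))*122 = (-20/13 - 77*(-56/47))*122 = (-20/13 + 4312/47)*122 = (55116/611)*122 = 6724152/611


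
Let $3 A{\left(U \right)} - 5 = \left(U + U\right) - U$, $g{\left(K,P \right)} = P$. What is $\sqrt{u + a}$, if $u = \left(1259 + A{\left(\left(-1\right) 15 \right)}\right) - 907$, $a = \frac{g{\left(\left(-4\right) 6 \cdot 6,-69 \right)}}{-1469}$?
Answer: $\frac{\sqrt{6772593867}}{4407} \approx 18.674$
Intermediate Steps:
$A{\left(U \right)} = \frac{5}{3} + \frac{U}{3}$ ($A{\left(U \right)} = \frac{5}{3} + \frac{\left(U + U\right) - U}{3} = \frac{5}{3} + \frac{2 U - U}{3} = \frac{5}{3} + \frac{U}{3}$)
$a = \frac{69}{1469}$ ($a = - \frac{69}{-1469} = \left(-69\right) \left(- \frac{1}{1469}\right) = \frac{69}{1469} \approx 0.046971$)
$u = \frac{1046}{3}$ ($u = \left(1259 + \left(\frac{5}{3} + \frac{\left(-1\right) 15}{3}\right)\right) - 907 = \left(1259 + \left(\frac{5}{3} + \frac{1}{3} \left(-15\right)\right)\right) - 907 = \left(1259 + \left(\frac{5}{3} - 5\right)\right) - 907 = \left(1259 - \frac{10}{3}\right) - 907 = \frac{3767}{3} - 907 = \frac{1046}{3} \approx 348.67$)
$\sqrt{u + a} = \sqrt{\frac{1046}{3} + \frac{69}{1469}} = \sqrt{\frac{1536781}{4407}} = \frac{\sqrt{6772593867}}{4407}$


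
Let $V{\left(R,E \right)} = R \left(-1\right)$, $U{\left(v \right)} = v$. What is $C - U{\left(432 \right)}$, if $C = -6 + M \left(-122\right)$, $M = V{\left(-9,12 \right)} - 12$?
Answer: $-72$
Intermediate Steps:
$V{\left(R,E \right)} = - R$
$M = -3$ ($M = \left(-1\right) \left(-9\right) - 12 = 9 - 12 = -3$)
$C = 360$ ($C = -6 - -366 = -6 + 366 = 360$)
$C - U{\left(432 \right)} = 360 - 432 = -72$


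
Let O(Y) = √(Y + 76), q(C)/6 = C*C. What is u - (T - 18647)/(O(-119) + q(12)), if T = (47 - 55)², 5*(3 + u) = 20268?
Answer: 15199932927/3732695 - 18583*I*√43/746539 ≈ 4072.1 - 0.16323*I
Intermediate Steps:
u = 20253/5 (u = -3 + (⅕)*20268 = -3 + 20268/5 = 20253/5 ≈ 4050.6)
q(C) = 6*C² (q(C) = 6*(C*C) = 6*C²)
O(Y) = √(76 + Y)
T = 64 (T = (-8)² = 64)
u - (T - 18647)/(O(-119) + q(12)) = 20253/5 - (64 - 18647)/(√(76 - 119) + 6*12²) = 20253/5 - (-18583)/(√(-43) + 6*144) = 20253/5 - (-18583)/(I*√43 + 864) = 20253/5 - (-18583)/(864 + I*√43) = 20253/5 + 18583/(864 + I*√43)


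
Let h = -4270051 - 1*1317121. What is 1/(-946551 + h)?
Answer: -1/6533723 ≈ -1.5305e-7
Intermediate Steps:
h = -5587172 (h = -4270051 - 1317121 = -5587172)
1/(-946551 + h) = 1/(-946551 - 5587172) = 1/(-6533723) = -1/6533723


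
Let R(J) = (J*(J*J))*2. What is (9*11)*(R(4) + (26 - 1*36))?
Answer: 11682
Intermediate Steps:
R(J) = 2*J**3 (R(J) = (J*J**2)*2 = J**3*2 = 2*J**3)
(9*11)*(R(4) + (26 - 1*36)) = (9*11)*(2*4**3 + (26 - 1*36)) = 99*(2*64 + (26 - 36)) = 99*(128 - 10) = 99*118 = 11682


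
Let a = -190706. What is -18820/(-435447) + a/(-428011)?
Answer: 91097522602/186376105917 ≈ 0.48878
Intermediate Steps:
-18820/(-435447) + a/(-428011) = -18820/(-435447) - 190706/(-428011) = -18820*(-1/435447) - 190706*(-1/428011) = 18820/435447 + 190706/428011 = 91097522602/186376105917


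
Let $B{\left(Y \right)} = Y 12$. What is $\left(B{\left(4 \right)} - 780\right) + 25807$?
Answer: $25075$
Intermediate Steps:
$B{\left(Y \right)} = 12 Y$
$\left(B{\left(4 \right)} - 780\right) + 25807 = \left(12 \cdot 4 - 780\right) + 25807 = \left(48 - 780\right) + 25807 = -732 + 25807 = 25075$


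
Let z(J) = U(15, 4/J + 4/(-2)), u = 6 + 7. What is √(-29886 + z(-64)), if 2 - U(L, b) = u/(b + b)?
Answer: 34*I*√28149/33 ≈ 172.86*I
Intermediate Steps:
u = 13
U(L, b) = 2 - 13/(2*b) (U(L, b) = 2 - 13/(b + b) = 2 - 13/(2*b))
z(J) = 2 - 13/(2*(-2 + 4/J)) (z(J) = 2 - 13/(2*(4/J + 4/(-2))) = 2 - 13/(2*(4/J + 4*(-½))) = 2 - 13/(2*(4/J - 2)) = 2 - 13/(2*(-2 + 4/J)))
√(-29886 + z(-64)) = √(-29886 + (-16 + 21*(-64))/(4*(-2 - 64))) = √(-29886 + (¼)*(-16 - 1344)/(-66)) = √(-29886 + (¼)*(-1/66)*(-1360)) = √(-29886 + 170/33) = √(-986068/33) = 34*I*√28149/33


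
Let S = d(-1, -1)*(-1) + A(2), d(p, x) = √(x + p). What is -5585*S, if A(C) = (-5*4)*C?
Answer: 223400 + 5585*I*√2 ≈ 2.234e+5 + 7898.4*I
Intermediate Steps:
d(p, x) = √(p + x)
A(C) = -20*C
S = -40 - I*√2 (S = √(-1 - 1)*(-1) - 20*2 = √(-2)*(-1) - 40 = (I*√2)*(-1) - 40 = -I*√2 - 40 = -40 - I*√2 ≈ -40.0 - 1.4142*I)
-5585*S = -5585*(-40 - I*√2) = 223400 + 5585*I*√2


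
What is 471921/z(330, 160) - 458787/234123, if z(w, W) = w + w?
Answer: 12242751207/17169020 ≈ 713.07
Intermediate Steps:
z(w, W) = 2*w
471921/z(330, 160) - 458787/234123 = 471921/((2*330)) - 458787/234123 = 471921/660 - 458787*1/234123 = 471921*(1/660) - 152929/78041 = 157307/220 - 152929/78041 = 12242751207/17169020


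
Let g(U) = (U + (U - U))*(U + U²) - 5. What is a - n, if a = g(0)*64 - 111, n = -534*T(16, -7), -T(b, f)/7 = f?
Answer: 25735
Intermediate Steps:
T(b, f) = -7*f
n = -26166 (n = -(-3738)*(-7) = -534*49 = -26166)
g(U) = -5 + U*(U + U²) (g(U) = (U + 0)*(U + U²) - 5 = U*(U + U²) - 5 = -5 + U*(U + U²))
a = -431 (a = (-5 + 0² + 0³)*64 - 111 = (-5 + 0 + 0)*64 - 111 = -5*64 - 111 = -320 - 111 = -431)
a - n = -431 - 1*(-26166) = -431 + 26166 = 25735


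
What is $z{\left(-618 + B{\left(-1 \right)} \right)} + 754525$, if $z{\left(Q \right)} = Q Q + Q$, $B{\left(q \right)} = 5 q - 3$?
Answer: $1145775$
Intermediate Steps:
$B{\left(q \right)} = -3 + 5 q$
$z{\left(Q \right)} = Q + Q^{2}$ ($z{\left(Q \right)} = Q^{2} + Q = Q + Q^{2}$)
$z{\left(-618 + B{\left(-1 \right)} \right)} + 754525 = \left(-618 + \left(-3 + 5 \left(-1\right)\right)\right) \left(1 + \left(-618 + \left(-3 + 5 \left(-1\right)\right)\right)\right) + 754525 = \left(-618 - 8\right) \left(1 - 626\right) + 754525 = - 626 \left(1 - 626\right) + 754525 = \left(-626\right) \left(-625\right) + 754525 = 391250 + 754525 = 1145775$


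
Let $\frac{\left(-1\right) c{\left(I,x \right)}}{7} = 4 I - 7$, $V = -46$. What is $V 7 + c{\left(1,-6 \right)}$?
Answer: $-301$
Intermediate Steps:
$c{\left(I,x \right)} = 49 - 28 I$ ($c{\left(I,x \right)} = - 7 \left(4 I - 7\right) = - 7 \left(-7 + 4 I\right) = 49 - 28 I$)
$V 7 + c{\left(1,-6 \right)} = \left(-46\right) 7 + \left(49 - 28\right) = -322 + \left(49 - 28\right) = -322 + 21 = -301$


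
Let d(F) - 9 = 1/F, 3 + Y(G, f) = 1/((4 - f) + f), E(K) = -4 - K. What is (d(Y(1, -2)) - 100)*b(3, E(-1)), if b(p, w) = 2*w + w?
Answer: 9045/11 ≈ 822.27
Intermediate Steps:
b(p, w) = 3*w
Y(G, f) = -11/4 (Y(G, f) = -3 + 1/((4 - f) + f) = -3 + 1/4 = -3 + ¼ = -11/4)
d(F) = 9 + 1/F
(d(Y(1, -2)) - 100)*b(3, E(-1)) = ((9 + 1/(-11/4)) - 100)*(3*(-4 - 1*(-1))) = ((9 - 4/11) - 100)*(3*(-4 + 1)) = (95/11 - 100)*(3*(-3)) = -1005/11*(-9) = 9045/11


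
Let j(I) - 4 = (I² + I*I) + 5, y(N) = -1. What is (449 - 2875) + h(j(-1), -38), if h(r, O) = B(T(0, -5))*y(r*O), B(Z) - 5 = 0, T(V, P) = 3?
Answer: -2431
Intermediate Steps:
B(Z) = 5 (B(Z) = 5 + 0 = 5)
j(I) = 9 + 2*I² (j(I) = 4 + ((I² + I*I) + 5) = 4 + ((I² + I²) + 5) = 4 + (2*I² + 5) = 4 + (5 + 2*I²) = 9 + 2*I²)
h(r, O) = -5 (h(r, O) = 5*(-1) = -5)
(449 - 2875) + h(j(-1), -38) = (449 - 2875) - 5 = -2426 - 5 = -2431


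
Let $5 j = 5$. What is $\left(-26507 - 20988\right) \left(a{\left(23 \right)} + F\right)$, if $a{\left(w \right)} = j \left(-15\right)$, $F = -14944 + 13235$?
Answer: $81881380$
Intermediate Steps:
$j = 1$ ($j = \frac{1}{5} \cdot 5 = 1$)
$F = -1709$
$a{\left(w \right)} = -15$ ($a{\left(w \right)} = 1 \left(-15\right) = -15$)
$\left(-26507 - 20988\right) \left(a{\left(23 \right)} + F\right) = \left(-26507 - 20988\right) \left(-15 - 1709\right) = \left(-47495\right) \left(-1724\right) = 81881380$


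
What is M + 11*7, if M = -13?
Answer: 64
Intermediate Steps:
M + 11*7 = -13 + 11*7 = -13 + 77 = 64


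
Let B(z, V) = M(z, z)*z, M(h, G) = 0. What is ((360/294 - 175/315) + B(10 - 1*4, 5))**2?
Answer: 87025/194481 ≈ 0.44747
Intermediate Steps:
B(z, V) = 0 (B(z, V) = 0*z = 0)
((360/294 - 175/315) + B(10 - 1*4, 5))**2 = ((360/294 - 175/315) + 0)**2 = ((360*(1/294) - 175*1/315) + 0)**2 = ((60/49 - 5/9) + 0)**2 = (295/441 + 0)**2 = (295/441)**2 = 87025/194481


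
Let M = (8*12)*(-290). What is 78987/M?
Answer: -26329/9280 ≈ -2.8372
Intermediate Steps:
M = -27840 (M = 96*(-290) = -27840)
78987/M = 78987/(-27840) = 78987*(-1/27840) = -26329/9280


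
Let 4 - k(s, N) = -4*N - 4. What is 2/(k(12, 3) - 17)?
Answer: ⅔ ≈ 0.66667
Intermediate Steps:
k(s, N) = 8 + 4*N (k(s, N) = 4 - (-4*N - 4) = 4 - (-4 - 4*N) = 4 + (4 + 4*N) = 8 + 4*N)
2/(k(12, 3) - 17) = 2/((8 + 4*3) - 17) = 2/((8 + 12) - 17) = 2/(20 - 17) = 2/3 = (⅓)*2 = ⅔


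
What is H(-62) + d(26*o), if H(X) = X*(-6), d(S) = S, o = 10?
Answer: 632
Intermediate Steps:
H(X) = -6*X
H(-62) + d(26*o) = -6*(-62) + 26*10 = 372 + 260 = 632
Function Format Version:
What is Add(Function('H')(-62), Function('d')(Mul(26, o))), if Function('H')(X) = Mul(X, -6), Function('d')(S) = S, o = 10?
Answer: 632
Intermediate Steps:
Function('H')(X) = Mul(-6, X)
Add(Function('H')(-62), Function('d')(Mul(26, o))) = Add(Mul(-6, -62), Mul(26, 10)) = Add(372, 260) = 632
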